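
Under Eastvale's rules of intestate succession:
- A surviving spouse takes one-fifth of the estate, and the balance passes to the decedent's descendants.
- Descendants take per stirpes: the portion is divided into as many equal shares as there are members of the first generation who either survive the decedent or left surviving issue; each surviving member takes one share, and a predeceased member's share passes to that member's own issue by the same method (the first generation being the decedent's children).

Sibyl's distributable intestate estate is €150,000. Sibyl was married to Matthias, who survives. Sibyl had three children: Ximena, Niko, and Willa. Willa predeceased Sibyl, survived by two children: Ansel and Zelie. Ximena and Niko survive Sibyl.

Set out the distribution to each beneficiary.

Matthias takes one-fifth of €150,000 = €30,000. The remaining €120,000 passes to the descendants.
The descendants' portion (€120,000) is divided into 3 shares of €40,000: Ximena and Niko each take €40,000; Willa's €40,000 share passes to Willa's issue.
Willa's share (€40,000) is divided into 2 shares of €20,000: Ansel and Zelie each take €20,000.

Matthias: €30,000; Ximena: €40,000; Niko: €40,000; Ansel: €20,000; Zelie: €20,000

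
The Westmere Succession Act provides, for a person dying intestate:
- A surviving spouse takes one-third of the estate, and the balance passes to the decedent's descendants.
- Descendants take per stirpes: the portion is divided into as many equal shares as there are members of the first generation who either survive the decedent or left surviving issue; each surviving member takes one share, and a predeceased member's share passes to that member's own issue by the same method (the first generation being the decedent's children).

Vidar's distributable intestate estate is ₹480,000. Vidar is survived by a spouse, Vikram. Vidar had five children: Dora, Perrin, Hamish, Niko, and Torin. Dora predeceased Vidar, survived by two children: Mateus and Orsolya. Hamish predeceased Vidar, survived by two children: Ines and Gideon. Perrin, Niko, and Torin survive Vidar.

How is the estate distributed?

Vikram takes one-third of ₹480,000 = ₹160,000. The remaining ₹320,000 passes to the descendants.
The descendants' portion (₹320,000) is divided into 5 shares of ₹64,000: Perrin, Niko, and Torin each take ₹64,000; Dora's ₹64,000 share passes to Dora's issue; Hamish's ₹64,000 share passes to Hamish's issue.
Dora's share (₹64,000) is divided into 2 shares of ₹32,000: Mateus and Orsolya each take ₹32,000.
Hamish's share (₹64,000) is divided into 2 shares of ₹32,000: Ines and Gideon each take ₹32,000.

Vikram: ₹160,000; Mateus: ₹32,000; Orsolya: ₹32,000; Perrin: ₹64,000; Ines: ₹32,000; Gideon: ₹32,000; Niko: ₹64,000; Torin: ₹64,000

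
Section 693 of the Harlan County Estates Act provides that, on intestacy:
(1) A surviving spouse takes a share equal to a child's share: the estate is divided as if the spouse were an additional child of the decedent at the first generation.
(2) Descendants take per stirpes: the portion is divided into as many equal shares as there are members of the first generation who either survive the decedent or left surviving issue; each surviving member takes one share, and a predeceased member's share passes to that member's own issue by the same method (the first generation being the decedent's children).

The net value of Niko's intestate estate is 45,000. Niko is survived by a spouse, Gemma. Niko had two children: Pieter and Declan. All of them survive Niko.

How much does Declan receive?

Declan receives 15,000.

The spouse counts as an additional share at the children's level, so there are 3 primary shares of 15,000. Gemma takes one such share (15,000).
The children's combined portion (30,000) is divided into 2 shares of 15,000: Pieter and Declan each take 15,000.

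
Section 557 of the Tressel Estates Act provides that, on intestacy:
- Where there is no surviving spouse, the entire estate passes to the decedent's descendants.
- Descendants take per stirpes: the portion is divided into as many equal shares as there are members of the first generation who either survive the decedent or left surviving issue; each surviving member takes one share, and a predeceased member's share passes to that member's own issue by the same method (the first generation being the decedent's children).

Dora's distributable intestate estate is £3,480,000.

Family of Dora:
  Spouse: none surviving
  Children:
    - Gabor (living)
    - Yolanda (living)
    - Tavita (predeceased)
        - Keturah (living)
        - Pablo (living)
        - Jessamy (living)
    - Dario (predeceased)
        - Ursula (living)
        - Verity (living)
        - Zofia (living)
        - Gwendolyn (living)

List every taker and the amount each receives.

The entire £3,480,000 passes to the descendants.
That amount (£3,480,000) is divided into 4 shares of £870,000: Gabor and Yolanda each take £870,000; Tavita's £870,000 share passes to Tavita's issue; Dario's £870,000 share passes to Dario's issue.
Tavita's share (£870,000) is divided into 3 shares of £290,000: Keturah, Pablo, and Jessamy each take £290,000.
Dario's share (£870,000) is divided into 4 shares of £217,500: Ursula, Verity, Zofia, and Gwendolyn each take £217,500.

Gabor: £870,000; Yolanda: £870,000; Keturah: £290,000; Pablo: £290,000; Jessamy: £290,000; Ursula: £217,500; Verity: £217,500; Zofia: £217,500; Gwendolyn: £217,500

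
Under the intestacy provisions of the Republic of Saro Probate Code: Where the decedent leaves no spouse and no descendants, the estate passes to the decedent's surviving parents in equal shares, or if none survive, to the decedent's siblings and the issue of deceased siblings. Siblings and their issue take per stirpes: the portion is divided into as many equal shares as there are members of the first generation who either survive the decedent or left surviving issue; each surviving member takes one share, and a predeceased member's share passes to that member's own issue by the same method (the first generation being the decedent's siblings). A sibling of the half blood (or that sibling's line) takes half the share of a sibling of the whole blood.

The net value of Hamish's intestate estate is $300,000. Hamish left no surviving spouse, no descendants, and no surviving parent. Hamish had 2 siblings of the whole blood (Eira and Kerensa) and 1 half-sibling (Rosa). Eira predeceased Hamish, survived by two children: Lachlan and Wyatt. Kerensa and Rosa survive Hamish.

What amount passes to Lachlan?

The entire $300,000 passes to the siblings and their issue.
Counting each half-blood sibling's line as half a unit, there are 5/2 units in $300,000, so one unit is $120,000. Whole-blood lines (Eira and Kerensa) take $120,000 each; half-blood lines (Rosa) take $60,000 each.
Eira's share ($120,000) is divided into 2 shares of $60,000: Lachlan and Wyatt each take $60,000.

Lachlan receives $60,000.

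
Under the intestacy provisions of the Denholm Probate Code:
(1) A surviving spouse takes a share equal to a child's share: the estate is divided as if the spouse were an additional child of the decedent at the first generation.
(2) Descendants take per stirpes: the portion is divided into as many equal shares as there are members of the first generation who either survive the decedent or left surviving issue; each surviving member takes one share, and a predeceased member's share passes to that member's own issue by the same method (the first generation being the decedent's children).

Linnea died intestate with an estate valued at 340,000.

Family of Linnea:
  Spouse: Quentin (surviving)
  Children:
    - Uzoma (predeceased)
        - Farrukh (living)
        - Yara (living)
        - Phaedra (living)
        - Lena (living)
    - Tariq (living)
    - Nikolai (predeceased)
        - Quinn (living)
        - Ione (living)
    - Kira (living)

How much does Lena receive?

Lena receives 17,000.

The spouse counts as an additional share at the children's level, so there are 5 primary shares of 68,000. Quentin takes one such share (68,000).
The children's combined portion (272,000) is divided into 4 shares of 68,000: Tariq and Kira each take 68,000; Uzoma's 68,000 share passes to Uzoma's issue; Nikolai's 68,000 share passes to Nikolai's issue.
Uzoma's share (68,000) is divided into 4 shares of 17,000: Farrukh, Yara, Phaedra, and Lena each take 17,000.
Nikolai's share (68,000) is divided into 2 shares of 34,000: Quinn and Ione each take 34,000.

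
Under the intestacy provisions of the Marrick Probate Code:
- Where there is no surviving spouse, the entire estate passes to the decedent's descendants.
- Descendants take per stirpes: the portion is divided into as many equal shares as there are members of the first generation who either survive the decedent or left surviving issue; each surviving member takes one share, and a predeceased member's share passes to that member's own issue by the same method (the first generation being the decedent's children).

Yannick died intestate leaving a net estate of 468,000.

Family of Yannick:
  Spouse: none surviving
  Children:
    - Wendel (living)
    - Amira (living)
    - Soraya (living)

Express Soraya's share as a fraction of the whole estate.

The entire 468,000 passes to the descendants.
That amount (468,000) is divided into 3 shares of 156,000: Wendel, Amira, and Soraya each take 156,000.

Soraya receives 1/3 of the estate.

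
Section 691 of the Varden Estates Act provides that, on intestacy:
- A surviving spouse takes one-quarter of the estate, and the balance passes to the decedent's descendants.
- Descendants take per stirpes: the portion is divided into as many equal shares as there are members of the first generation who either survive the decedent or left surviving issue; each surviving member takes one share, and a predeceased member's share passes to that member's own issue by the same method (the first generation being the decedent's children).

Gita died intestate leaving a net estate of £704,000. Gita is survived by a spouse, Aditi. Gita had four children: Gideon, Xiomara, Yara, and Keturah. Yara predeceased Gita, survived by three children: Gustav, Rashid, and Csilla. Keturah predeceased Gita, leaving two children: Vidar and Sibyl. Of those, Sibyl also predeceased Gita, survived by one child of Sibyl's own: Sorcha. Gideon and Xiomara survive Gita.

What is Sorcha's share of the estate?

Aditi takes one-quarter of £704,000 = £176,000. The remaining £528,000 passes to the descendants.
The descendants' portion (£528,000) is divided into 4 shares of £132,000: Gideon and Xiomara each take £132,000; Yara's £132,000 share passes to Yara's issue; Keturah's £132,000 share passes to Keturah's issue.
Yara's share (£132,000) is divided into 3 shares of £44,000: Gustav, Rashid, and Csilla each take £44,000.
Keturah's share (£132,000) is divided into 2 shares of £66,000: Vidar takes £66,000; Sibyl's £66,000 share passes to Sibyl's issue.
Sibyl's share (£66,000) passes entirely to Sorcha.

Sorcha receives £66,000.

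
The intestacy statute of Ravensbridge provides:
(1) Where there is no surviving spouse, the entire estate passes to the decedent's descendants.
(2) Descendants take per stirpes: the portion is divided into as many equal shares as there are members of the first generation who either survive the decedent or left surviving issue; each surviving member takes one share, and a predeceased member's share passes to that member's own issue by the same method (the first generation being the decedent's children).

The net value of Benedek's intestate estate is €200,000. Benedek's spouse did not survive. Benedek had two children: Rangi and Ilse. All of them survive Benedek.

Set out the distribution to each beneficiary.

The entire €200,000 passes to the descendants.
That amount (€200,000) is divided into 2 shares of €100,000: Rangi and Ilse each take €100,000.

Rangi: €100,000; Ilse: €100,000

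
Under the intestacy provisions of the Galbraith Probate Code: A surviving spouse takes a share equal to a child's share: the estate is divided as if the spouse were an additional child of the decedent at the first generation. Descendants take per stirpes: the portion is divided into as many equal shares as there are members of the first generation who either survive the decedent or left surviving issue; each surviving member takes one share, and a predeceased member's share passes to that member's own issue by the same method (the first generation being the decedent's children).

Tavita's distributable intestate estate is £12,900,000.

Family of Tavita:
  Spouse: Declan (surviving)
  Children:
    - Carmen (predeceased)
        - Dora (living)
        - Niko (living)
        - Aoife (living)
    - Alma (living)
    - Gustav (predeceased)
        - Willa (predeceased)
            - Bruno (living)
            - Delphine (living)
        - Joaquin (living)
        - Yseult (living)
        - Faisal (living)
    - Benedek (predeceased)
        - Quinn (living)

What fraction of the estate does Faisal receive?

Faisal receives 1/20 of the estate.

The spouse counts as an additional share at the children's level, so there are 5 primary shares of £2,580,000. Declan takes one such share (£2,580,000).
The children's combined portion (£10,320,000) is divided into 4 shares of £2,580,000: Alma takes £2,580,000; Carmen's £2,580,000 share passes to Carmen's issue; Gustav's £2,580,000 share passes to Gustav's issue; Benedek's £2,580,000 share passes to Benedek's issue.
Carmen's share (£2,580,000) is divided into 3 shares of £860,000: Dora, Niko, and Aoife each take £860,000.
Gustav's share (£2,580,000) is divided into 4 shares of £645,000: Joaquin, Yseult, and Faisal each take £645,000; Willa's £645,000 share passes to Willa's issue.
Willa's share (£645,000) is divided into 2 shares of £322,500: Bruno and Delphine each take £322,500.
Benedek's share (£2,580,000) passes entirely to Quinn.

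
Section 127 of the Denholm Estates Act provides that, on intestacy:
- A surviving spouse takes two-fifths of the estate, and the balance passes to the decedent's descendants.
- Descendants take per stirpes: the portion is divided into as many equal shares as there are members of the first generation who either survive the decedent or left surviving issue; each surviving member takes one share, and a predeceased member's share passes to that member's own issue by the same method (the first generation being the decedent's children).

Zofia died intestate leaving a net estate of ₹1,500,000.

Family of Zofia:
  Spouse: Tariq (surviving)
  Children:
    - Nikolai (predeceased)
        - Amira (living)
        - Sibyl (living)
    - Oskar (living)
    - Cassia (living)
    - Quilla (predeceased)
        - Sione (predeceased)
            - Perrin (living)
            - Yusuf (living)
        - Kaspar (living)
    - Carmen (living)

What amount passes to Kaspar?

Tariq takes two-fifths of ₹1,500,000 = ₹600,000. The remaining ₹900,000 passes to the descendants.
The descendants' portion (₹900,000) is divided into 5 shares of ₹180,000: Oskar, Cassia, and Carmen each take ₹180,000; Nikolai's ₹180,000 share passes to Nikolai's issue; Quilla's ₹180,000 share passes to Quilla's issue.
Nikolai's share (₹180,000) is divided into 2 shares of ₹90,000: Amira and Sibyl each take ₹90,000.
Quilla's share (₹180,000) is divided into 2 shares of ₹90,000: Kaspar takes ₹90,000; Sione's ₹90,000 share passes to Sione's issue.
Sione's share (₹90,000) is divided into 2 shares of ₹45,000: Perrin and Yusuf each take ₹45,000.

Kaspar receives ₹90,000.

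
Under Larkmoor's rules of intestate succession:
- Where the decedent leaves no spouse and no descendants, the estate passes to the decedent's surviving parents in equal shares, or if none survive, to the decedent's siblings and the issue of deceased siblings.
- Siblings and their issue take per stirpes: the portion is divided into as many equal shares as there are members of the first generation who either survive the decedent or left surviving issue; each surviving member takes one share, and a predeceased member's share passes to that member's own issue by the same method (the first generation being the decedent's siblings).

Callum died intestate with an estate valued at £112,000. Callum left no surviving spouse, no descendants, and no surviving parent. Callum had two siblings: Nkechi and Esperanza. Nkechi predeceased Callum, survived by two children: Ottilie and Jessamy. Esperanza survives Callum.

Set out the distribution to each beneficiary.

The entire £112,000 passes to the siblings and their issue.
That amount (£112,000) is divided into 2 shares of £56,000: Esperanza takes £56,000; Nkechi's £56,000 share passes to Nkechi's issue.
Nkechi's share (£56,000) is divided into 2 shares of £28,000: Ottilie and Jessamy each take £28,000.

Ottilie: £28,000; Jessamy: £28,000; Esperanza: £56,000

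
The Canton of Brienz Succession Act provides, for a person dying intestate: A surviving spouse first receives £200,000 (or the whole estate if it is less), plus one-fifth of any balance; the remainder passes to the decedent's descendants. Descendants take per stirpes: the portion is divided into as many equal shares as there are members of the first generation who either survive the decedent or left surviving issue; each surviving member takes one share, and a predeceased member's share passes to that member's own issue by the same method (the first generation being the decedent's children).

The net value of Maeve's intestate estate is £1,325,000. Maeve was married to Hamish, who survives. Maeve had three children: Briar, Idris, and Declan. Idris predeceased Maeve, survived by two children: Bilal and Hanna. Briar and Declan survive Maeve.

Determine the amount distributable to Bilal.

Hamish first takes £200,000, leaving a balance of £1,125,000. Hamish then takes one-fifth of the balance (£225,000), for a total of £425,000. The remaining £900,000 passes to the descendants.
The descendants' portion (£900,000) is divided into 3 shares of £300,000: Briar and Declan each take £300,000; Idris's £300,000 share passes to Idris's issue.
Idris's share (£300,000) is divided into 2 shares of £150,000: Bilal and Hanna each take £150,000.

Bilal receives £150,000.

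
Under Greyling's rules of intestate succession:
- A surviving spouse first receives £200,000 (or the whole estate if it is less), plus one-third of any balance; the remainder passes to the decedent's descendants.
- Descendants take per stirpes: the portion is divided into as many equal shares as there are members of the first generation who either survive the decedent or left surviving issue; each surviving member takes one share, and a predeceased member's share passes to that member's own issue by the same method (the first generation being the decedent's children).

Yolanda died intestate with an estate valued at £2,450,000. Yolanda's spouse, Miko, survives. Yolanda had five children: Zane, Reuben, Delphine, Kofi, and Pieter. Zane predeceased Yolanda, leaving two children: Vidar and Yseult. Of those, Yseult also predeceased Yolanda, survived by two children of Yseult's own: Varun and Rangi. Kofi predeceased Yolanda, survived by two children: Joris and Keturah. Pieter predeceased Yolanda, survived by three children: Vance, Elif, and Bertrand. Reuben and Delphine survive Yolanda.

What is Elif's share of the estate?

Elif receives £100,000.

Miko first takes £200,000, leaving a balance of £2,250,000. Miko then takes one-third of the balance (£750,000), for a total of £950,000. The remaining £1,500,000 passes to the descendants.
The descendants' portion (£1,500,000) is divided into 5 shares of £300,000: Reuben and Delphine each take £300,000; Zane's £300,000 share passes to Zane's issue; Kofi's £300,000 share passes to Kofi's issue; Pieter's £300,000 share passes to Pieter's issue.
Zane's share (£300,000) is divided into 2 shares of £150,000: Vidar takes £150,000; Yseult's £150,000 share passes to Yseult's issue.
Yseult's share (£150,000) is divided into 2 shares of £75,000: Varun and Rangi each take £75,000.
Kofi's share (£300,000) is divided into 2 shares of £150,000: Joris and Keturah each take £150,000.
Pieter's share (£300,000) is divided into 3 shares of £100,000: Vance, Elif, and Bertrand each take £100,000.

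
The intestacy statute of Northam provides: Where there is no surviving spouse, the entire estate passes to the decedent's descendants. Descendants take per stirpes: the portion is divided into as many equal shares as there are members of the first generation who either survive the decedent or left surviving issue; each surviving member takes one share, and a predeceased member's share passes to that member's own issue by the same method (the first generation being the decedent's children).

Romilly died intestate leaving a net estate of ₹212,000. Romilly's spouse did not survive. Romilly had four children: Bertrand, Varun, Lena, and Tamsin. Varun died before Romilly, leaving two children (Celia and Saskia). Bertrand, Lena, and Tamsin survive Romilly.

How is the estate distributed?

Bertrand: ₹53,000; Celia: ₹26,500; Saskia: ₹26,500; Lena: ₹53,000; Tamsin: ₹53,000

The entire ₹212,000 passes to the descendants.
That amount (₹212,000) is divided into 4 shares of ₹53,000: Bertrand, Lena, and Tamsin each take ₹53,000; Varun's ₹53,000 share passes to Varun's issue.
Varun's share (₹53,000) is divided into 2 shares of ₹26,500: Celia and Saskia each take ₹26,500.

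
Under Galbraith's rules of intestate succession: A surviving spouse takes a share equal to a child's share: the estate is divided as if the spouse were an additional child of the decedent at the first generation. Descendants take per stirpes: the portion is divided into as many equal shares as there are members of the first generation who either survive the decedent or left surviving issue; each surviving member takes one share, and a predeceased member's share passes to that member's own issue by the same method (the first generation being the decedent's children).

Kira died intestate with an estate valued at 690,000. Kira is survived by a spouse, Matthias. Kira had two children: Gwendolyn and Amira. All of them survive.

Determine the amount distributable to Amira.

The spouse counts as an additional share at the children's level, so there are 3 primary shares of 230,000. Matthias takes one such share (230,000).
The children's combined portion (460,000) is divided into 2 shares of 230,000: Gwendolyn and Amira each take 230,000.

Amira receives 230,000.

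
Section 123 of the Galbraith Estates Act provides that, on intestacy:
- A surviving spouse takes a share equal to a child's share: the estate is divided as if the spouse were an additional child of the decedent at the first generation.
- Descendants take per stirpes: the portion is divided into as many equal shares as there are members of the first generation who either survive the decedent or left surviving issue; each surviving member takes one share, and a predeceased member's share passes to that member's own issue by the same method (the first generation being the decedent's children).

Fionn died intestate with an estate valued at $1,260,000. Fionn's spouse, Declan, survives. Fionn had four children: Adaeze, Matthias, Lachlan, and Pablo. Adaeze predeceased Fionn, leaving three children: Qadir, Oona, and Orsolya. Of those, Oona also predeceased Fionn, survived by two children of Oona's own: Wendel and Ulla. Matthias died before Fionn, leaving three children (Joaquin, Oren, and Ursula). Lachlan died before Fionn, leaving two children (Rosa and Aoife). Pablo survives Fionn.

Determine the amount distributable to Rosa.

Rosa receives $126,000.

The spouse counts as an additional share at the children's level, so there are 5 primary shares of $252,000. Declan takes one such share ($252,000).
The children's combined portion ($1,008,000) is divided into 4 shares of $252,000: Pablo takes $252,000; Adaeze's $252,000 share passes to Adaeze's issue; Matthias's $252,000 share passes to Matthias's issue; Lachlan's $252,000 share passes to Lachlan's issue.
Adaeze's share ($252,000) is divided into 3 shares of $84,000: Qadir and Orsolya each take $84,000; Oona's $84,000 share passes to Oona's issue.
Oona's share ($84,000) is divided into 2 shares of $42,000: Wendel and Ulla each take $42,000.
Matthias's share ($252,000) is divided into 3 shares of $84,000: Joaquin, Oren, and Ursula each take $84,000.
Lachlan's share ($252,000) is divided into 2 shares of $126,000: Rosa and Aoife each take $126,000.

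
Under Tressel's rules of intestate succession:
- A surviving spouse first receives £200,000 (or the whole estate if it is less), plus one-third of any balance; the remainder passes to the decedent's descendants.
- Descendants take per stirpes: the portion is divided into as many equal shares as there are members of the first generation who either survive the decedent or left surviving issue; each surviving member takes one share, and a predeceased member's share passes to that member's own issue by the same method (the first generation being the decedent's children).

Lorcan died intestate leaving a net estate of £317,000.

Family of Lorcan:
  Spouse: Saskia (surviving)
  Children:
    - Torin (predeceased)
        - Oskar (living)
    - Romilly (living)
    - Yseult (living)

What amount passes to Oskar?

Oskar receives £26,000.

Saskia first takes £200,000, leaving a balance of £117,000. Saskia then takes one-third of the balance (£39,000), for a total of £239,000. The remaining £78,000 passes to the descendants.
The descendants' portion (£78,000) is divided into 3 shares of £26,000: Romilly and Yseult each take £26,000; Torin's £26,000 share passes to Torin's issue.
Torin's share (£26,000) passes entirely to Oskar.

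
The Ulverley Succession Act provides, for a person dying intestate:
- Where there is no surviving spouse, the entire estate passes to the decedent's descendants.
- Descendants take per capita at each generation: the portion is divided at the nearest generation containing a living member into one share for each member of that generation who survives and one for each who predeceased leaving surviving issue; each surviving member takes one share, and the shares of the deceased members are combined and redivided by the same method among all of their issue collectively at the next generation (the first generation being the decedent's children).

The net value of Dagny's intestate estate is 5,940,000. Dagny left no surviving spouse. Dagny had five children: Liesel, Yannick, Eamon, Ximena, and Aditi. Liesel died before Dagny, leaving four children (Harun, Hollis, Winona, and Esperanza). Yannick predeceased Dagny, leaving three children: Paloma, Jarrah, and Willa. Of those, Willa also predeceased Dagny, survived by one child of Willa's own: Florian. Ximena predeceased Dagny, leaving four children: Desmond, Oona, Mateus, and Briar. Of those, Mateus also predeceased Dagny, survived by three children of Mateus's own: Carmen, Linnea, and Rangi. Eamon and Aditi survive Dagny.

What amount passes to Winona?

Winona receives 324,000.

The entire 5,940,000 passes to the descendants.
That amount (5,940,000) is divided at the children's generation into 5 shares of 1,188,000. Eamon and Aditi each take 1,188,000. The 3 shares of the deceased (Liesel, Yannick, and Ximena) are combined into a pool of 3,564,000.
That pool (3,564,000) is divided at the grandchildren's generation into 11 shares of 324,000. Harun, Hollis, Winona, Esperanza, Paloma, Jarrah, Desmond, Oona, and Briar each take 324,000. The 2 shares of the deceased (Willa and Mateus) are combined into a pool of 648,000.
That pool (648,000) is divided at the great-grandchildren's generation equally among Florian, Carmen, Linnea, and Rangi: 162,000 each.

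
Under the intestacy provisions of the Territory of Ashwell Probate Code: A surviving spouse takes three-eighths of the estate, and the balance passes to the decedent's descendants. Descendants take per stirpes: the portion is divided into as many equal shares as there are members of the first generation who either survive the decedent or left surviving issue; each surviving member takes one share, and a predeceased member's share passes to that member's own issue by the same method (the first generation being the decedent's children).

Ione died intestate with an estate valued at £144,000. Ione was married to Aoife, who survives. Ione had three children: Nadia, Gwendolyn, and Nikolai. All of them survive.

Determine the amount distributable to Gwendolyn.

Aoife takes three-eighths of £144,000 = £54,000. The remaining £90,000 passes to the descendants.
The descendants' portion (£90,000) is divided into 3 shares of £30,000: Nadia, Gwendolyn, and Nikolai each take £30,000.

Gwendolyn receives £30,000.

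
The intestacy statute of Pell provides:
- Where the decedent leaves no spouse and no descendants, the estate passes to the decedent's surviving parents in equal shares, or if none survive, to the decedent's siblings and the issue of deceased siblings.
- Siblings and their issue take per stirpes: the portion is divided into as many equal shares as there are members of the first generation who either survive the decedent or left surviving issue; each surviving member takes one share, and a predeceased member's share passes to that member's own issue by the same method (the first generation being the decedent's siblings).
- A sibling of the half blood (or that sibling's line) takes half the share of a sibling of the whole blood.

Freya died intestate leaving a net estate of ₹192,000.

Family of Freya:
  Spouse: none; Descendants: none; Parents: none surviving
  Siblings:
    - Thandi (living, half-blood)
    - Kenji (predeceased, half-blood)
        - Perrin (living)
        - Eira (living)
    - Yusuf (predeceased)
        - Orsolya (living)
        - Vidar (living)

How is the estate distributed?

Thandi: ₹48,000; Perrin: ₹24,000; Eira: ₹24,000; Orsolya: ₹48,000; Vidar: ₹48,000

The entire ₹192,000 passes to the siblings and their issue.
Counting each half-blood sibling's line as half a unit, there are 2 units in ₹192,000, so one unit is ₹96,000. Whole-blood lines (Yusuf) take ₹96,000 each; half-blood lines (Thandi and Kenji) take ₹48,000 each.
Kenji's share (₹48,000) is divided into 2 shares of ₹24,000: Perrin and Eira each take ₹24,000.
Yusuf's share (₹96,000) is divided into 2 shares of ₹48,000: Orsolya and Vidar each take ₹48,000.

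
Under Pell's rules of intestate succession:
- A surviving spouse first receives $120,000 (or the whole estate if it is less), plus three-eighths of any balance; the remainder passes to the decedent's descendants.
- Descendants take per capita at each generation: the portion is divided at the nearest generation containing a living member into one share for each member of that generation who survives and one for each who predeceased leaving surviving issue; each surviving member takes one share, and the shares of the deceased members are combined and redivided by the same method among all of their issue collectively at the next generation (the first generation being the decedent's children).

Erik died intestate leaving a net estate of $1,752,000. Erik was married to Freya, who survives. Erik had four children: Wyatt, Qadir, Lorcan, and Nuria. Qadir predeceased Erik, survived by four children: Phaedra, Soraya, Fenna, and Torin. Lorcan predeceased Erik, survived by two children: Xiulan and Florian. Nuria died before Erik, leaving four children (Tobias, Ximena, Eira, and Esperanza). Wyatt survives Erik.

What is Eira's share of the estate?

Freya first takes $120,000, leaving a balance of $1,632,000. Freya then takes three-eighths of the balance ($612,000), for a total of $732,000. The remaining $1,020,000 passes to the descendants.
The descendants' portion ($1,020,000) is divided at the children's generation into 4 shares of $255,000. Wyatt takes $255,000. The 3 shares of the deceased (Qadir, Lorcan, and Nuria) are combined into a pool of $765,000.
That pool ($765,000) is divided at the grandchildren's generation equally among Phaedra, Soraya, Fenna, Torin, Xiulan, Florian, Tobias, Ximena, Eira, and Esperanza: $76,500 each.

Eira receives $76,500.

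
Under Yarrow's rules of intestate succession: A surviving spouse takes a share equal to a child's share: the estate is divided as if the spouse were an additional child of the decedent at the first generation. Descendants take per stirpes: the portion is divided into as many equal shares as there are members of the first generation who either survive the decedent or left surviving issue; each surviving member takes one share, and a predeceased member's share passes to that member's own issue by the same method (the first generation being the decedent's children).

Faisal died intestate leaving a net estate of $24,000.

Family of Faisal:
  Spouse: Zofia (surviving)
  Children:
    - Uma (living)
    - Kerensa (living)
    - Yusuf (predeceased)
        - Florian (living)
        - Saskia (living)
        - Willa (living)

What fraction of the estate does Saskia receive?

Saskia receives 1/12 of the estate.

The spouse counts as an additional share at the children's level, so there are 4 primary shares of $6,000. Zofia takes one such share ($6,000).
The children's combined portion ($18,000) is divided into 3 shares of $6,000: Uma and Kerensa each take $6,000; Yusuf's $6,000 share passes to Yusuf's issue.
Yusuf's share ($6,000) is divided into 3 shares of $2,000: Florian, Saskia, and Willa each take $2,000.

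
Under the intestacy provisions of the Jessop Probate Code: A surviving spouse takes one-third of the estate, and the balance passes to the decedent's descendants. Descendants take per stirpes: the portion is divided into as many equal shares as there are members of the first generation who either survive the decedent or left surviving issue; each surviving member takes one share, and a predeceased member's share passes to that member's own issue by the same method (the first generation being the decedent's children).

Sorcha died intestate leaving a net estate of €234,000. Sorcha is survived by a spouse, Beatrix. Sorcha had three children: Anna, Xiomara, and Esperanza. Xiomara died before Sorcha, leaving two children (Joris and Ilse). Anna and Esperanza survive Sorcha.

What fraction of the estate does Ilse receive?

Beatrix takes one-third of €234,000 = €78,000. The remaining €156,000 passes to the descendants.
The descendants' portion (€156,000) is divided into 3 shares of €52,000: Anna and Esperanza each take €52,000; Xiomara's €52,000 share passes to Xiomara's issue.
Xiomara's share (€52,000) is divided into 2 shares of €26,000: Joris and Ilse each take €26,000.

Ilse receives 1/9 of the estate.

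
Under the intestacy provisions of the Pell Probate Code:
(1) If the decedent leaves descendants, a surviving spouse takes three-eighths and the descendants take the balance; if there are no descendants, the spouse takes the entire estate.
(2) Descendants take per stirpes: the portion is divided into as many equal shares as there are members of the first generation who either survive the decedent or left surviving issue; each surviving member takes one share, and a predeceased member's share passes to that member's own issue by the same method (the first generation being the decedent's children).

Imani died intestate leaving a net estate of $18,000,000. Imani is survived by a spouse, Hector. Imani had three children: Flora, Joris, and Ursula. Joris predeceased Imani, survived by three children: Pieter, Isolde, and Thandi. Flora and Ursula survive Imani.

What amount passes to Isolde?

Hector takes three-eighths of $18,000,000 = $6,750,000. The remaining $11,250,000 passes to the descendants.
The descendants' portion ($11,250,000) is divided into 3 shares of $3,750,000: Flora and Ursula each take $3,750,000; Joris's $3,750,000 share passes to Joris's issue.
Joris's share ($3,750,000) is divided into 3 shares of $1,250,000: Pieter, Isolde, and Thandi each take $1,250,000.

Isolde receives $1,250,000.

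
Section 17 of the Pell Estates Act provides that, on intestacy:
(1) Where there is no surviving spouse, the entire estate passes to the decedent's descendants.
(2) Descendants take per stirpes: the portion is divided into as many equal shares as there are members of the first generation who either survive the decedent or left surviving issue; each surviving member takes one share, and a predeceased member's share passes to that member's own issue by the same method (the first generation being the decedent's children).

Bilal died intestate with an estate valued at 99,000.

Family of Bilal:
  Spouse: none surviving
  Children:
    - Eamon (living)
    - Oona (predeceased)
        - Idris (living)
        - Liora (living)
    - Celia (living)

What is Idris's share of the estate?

Idris receives 16,500.

The entire 99,000 passes to the descendants.
That amount (99,000) is divided into 3 shares of 33,000: Eamon and Celia each take 33,000; Oona's 33,000 share passes to Oona's issue.
Oona's share (33,000) is divided into 2 shares of 16,500: Idris and Liora each take 16,500.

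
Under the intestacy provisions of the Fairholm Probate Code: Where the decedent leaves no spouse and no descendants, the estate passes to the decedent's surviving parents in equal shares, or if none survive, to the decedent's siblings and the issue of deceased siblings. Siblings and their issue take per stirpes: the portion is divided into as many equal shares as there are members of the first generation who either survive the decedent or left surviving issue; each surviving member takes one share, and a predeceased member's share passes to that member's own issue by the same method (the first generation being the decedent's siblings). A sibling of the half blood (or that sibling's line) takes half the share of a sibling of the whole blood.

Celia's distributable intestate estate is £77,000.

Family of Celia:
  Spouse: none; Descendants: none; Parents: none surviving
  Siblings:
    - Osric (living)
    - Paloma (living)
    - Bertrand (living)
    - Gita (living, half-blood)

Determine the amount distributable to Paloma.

The entire £77,000 passes to the siblings and their issue.
Counting each half-blood sibling's line as half a unit, there are 7/2 units in £77,000, so one unit is £22,000. Whole-blood lines (Osric, Paloma, and Bertrand) take £22,000 each; half-blood lines (Gita) take £11,000 each.

Paloma receives £22,000.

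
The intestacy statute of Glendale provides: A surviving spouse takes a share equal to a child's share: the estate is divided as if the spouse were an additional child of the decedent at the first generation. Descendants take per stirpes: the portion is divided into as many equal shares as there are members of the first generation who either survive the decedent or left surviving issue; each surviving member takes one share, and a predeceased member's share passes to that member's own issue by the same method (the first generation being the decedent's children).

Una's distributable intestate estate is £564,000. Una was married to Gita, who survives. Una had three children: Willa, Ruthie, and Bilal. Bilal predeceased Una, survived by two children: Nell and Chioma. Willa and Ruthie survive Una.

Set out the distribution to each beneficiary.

The spouse counts as an additional share at the children's level, so there are 4 primary shares of £141,000. Gita takes one such share (£141,000).
The children's combined portion (£423,000) is divided into 3 shares of £141,000: Willa and Ruthie each take £141,000; Bilal's £141,000 share passes to Bilal's issue.
Bilal's share (£141,000) is divided into 2 shares of £70,500: Nell and Chioma each take £70,500.

Gita: £141,000; Willa: £141,000; Ruthie: £141,000; Nell: £70,500; Chioma: £70,500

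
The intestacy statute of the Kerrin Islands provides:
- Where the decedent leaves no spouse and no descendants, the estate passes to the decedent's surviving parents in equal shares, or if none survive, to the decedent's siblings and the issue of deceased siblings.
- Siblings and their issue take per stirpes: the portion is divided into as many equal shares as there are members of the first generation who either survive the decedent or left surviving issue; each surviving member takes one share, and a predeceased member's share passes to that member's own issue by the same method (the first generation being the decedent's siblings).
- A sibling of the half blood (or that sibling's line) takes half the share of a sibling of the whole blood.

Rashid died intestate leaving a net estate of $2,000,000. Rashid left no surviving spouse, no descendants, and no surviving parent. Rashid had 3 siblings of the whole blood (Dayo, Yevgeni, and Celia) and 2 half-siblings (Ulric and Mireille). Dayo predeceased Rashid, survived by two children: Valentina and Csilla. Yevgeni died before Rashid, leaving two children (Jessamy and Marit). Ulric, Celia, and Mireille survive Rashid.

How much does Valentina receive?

Valentina receives $250,000.

The entire $2,000,000 passes to the siblings and their issue.
Counting each half-blood sibling's line as half a unit, there are 4 units in $2,000,000, so one unit is $500,000. Whole-blood lines (Dayo, Yevgeni, and Celia) take $500,000 each; half-blood lines (Ulric and Mireille) take $250,000 each.
Dayo's share ($500,000) is divided into 2 shares of $250,000: Valentina and Csilla each take $250,000.
Yevgeni's share ($500,000) is divided into 2 shares of $250,000: Jessamy and Marit each take $250,000.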